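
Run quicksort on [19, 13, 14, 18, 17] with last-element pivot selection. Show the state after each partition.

Partition 1: pivot=17 at index 2 -> [13, 14, 17, 18, 19]
Partition 2: pivot=14 at index 1 -> [13, 14, 17, 18, 19]
Partition 3: pivot=19 at index 4 -> [13, 14, 17, 18, 19]


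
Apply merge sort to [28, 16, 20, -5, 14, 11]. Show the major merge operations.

Divide and conquer:
  Merge [16] + [20] -> [16, 20]
  Merge [28] + [16, 20] -> [16, 20, 28]
  Merge [14] + [11] -> [11, 14]
  Merge [-5] + [11, 14] -> [-5, 11, 14]
  Merge [16, 20, 28] + [-5, 11, 14] -> [-5, 11, 14, 16, 20, 28]


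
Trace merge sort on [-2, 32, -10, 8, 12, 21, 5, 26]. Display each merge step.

Divide and conquer:
  Merge [-2] + [32] -> [-2, 32]
  Merge [-10] + [8] -> [-10, 8]
  Merge [-2, 32] + [-10, 8] -> [-10, -2, 8, 32]
  Merge [12] + [21] -> [12, 21]
  Merge [5] + [26] -> [5, 26]
  Merge [12, 21] + [5, 26] -> [5, 12, 21, 26]
  Merge [-10, -2, 8, 32] + [5, 12, 21, 26] -> [-10, -2, 5, 8, 12, 21, 26, 32]


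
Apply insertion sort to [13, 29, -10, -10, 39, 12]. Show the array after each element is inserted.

First element 13 is already 'sorted'
Insert 29: shifted 0 elements -> [13, 29, -10, -10, 39, 12]
Insert -10: shifted 2 elements -> [-10, 13, 29, -10, 39, 12]
Insert -10: shifted 2 elements -> [-10, -10, 13, 29, 39, 12]
Insert 39: shifted 0 elements -> [-10, -10, 13, 29, 39, 12]
Insert 12: shifted 3 elements -> [-10, -10, 12, 13, 29, 39]


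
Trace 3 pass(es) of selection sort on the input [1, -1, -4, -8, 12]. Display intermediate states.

Pass 1: Select minimum -8 at index 3, swap -> [-8, -1, -4, 1, 12]
Pass 2: Select minimum -4 at index 2, swap -> [-8, -4, -1, 1, 12]
Pass 3: Select minimum -1 at index 2, swap -> [-8, -4, -1, 1, 12]


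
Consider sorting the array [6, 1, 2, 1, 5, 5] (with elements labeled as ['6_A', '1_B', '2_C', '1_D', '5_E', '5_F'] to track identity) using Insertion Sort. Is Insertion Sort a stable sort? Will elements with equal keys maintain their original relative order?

Trace Insertion Sort on the labeled array (the key is the number; the letter only tracks identity):
  Insert 1_B at index 0: [1_B, 6_A, 2_C, 1_D, 5_E, 5_F]
  Insert 2_C at index 1: [1_B, 2_C, 6_A, 1_D, 5_E, 5_F]
  Insert 1_D at index 1: [1_B, 1_D, 2_C, 6_A, 5_E, 5_F]
  Insert 5_E at index 3: [1_B, 1_D, 2_C, 5_E, 6_A, 5_F]
  Insert 5_F at index 4: [1_B, 1_D, 2_C, 5_E, 5_F, 6_A]
Final order: [1_B, 1_D, 2_C, 5_E, 5_F, 6_A]
Equal keys:
  value 1: originally 1_B, 1_D; after sorting 1_B, 1_D -> order preserved
  value 5: originally 5_E, 5_F; after sorting 5_E, 5_F -> order preserved
All equal keys kept their original relative order. Insertion Sort is stable: elements are shifted only while they are strictly greater than the key, so a key is inserted after any equal elements already placed.
Answer: Stable


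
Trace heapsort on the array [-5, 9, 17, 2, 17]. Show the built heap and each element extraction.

Build heap: [17, 9, 17, 2, -5]
Extract 17: [17, 9, -5, 2, 17]
Extract 17: [9, 2, -5, 17, 17]
Extract 9: [2, -5, 9, 17, 17]
Extract 2: [-5, 2, 9, 17, 17]


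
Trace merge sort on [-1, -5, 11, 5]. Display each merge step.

Divide and conquer:
  Merge [-1] + [-5] -> [-5, -1]
  Merge [11] + [5] -> [5, 11]
  Merge [-5, -1] + [5, 11] -> [-5, -1, 5, 11]


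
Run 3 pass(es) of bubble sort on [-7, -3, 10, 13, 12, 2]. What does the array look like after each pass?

After pass 1: [-7, -3, 10, 12, 2, 13] (2 swaps)
After pass 2: [-7, -3, 10, 2, 12, 13] (1 swaps)
After pass 3: [-7, -3, 2, 10, 12, 13] (1 swaps)
Total swaps: 4


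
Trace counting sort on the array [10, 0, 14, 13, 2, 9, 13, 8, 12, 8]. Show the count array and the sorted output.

Count array: [1, 0, 1, 0, 0, 0, 0, 0, 2, 1, 1, 0, 1, 2, 1]
(count[i] = number of elements equal to i)
Cumulative count: [1, 1, 2, 2, 2, 2, 2, 2, 4, 5, 6, 6, 7, 9, 10]
Sorted: [0, 2, 8, 8, 9, 10, 12, 13, 13, 14]


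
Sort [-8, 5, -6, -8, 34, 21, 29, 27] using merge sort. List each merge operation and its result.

Divide and conquer:
  Merge [-8] + [5] -> [-8, 5]
  Merge [-6] + [-8] -> [-8, -6]
  Merge [-8, 5] + [-8, -6] -> [-8, -8, -6, 5]
  Merge [34] + [21] -> [21, 34]
  Merge [29] + [27] -> [27, 29]
  Merge [21, 34] + [27, 29] -> [21, 27, 29, 34]
  Merge [-8, -8, -6, 5] + [21, 27, 29, 34] -> [-8, -8, -6, 5, 21, 27, 29, 34]


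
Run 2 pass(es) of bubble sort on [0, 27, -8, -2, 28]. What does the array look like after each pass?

After pass 1: [0, -8, -2, 27, 28] (2 swaps)
After pass 2: [-8, -2, 0, 27, 28] (2 swaps)
Total swaps: 4


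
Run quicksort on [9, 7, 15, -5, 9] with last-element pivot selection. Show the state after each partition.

Partition 1: pivot=9 at index 3 -> [9, 7, -5, 9, 15]
Partition 2: pivot=-5 at index 0 -> [-5, 7, 9, 9, 15]
Partition 3: pivot=9 at index 2 -> [-5, 7, 9, 9, 15]


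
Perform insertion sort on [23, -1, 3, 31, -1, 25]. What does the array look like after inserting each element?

First element 23 is already 'sorted'
Insert -1: shifted 1 elements -> [-1, 23, 3, 31, -1, 25]
Insert 3: shifted 1 elements -> [-1, 3, 23, 31, -1, 25]
Insert 31: shifted 0 elements -> [-1, 3, 23, 31, -1, 25]
Insert -1: shifted 3 elements -> [-1, -1, 3, 23, 31, 25]
Insert 25: shifted 1 elements -> [-1, -1, 3, 23, 25, 31]


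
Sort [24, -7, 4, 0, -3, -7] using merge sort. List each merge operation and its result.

Divide and conquer:
  Merge [-7] + [4] -> [-7, 4]
  Merge [24] + [-7, 4] -> [-7, 4, 24]
  Merge [-3] + [-7] -> [-7, -3]
  Merge [0] + [-7, -3] -> [-7, -3, 0]
  Merge [-7, 4, 24] + [-7, -3, 0] -> [-7, -7, -3, 0, 4, 24]


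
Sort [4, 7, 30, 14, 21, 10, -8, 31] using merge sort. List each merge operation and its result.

Divide and conquer:
  Merge [4] + [7] -> [4, 7]
  Merge [30] + [14] -> [14, 30]
  Merge [4, 7] + [14, 30] -> [4, 7, 14, 30]
  Merge [21] + [10] -> [10, 21]
  Merge [-8] + [31] -> [-8, 31]
  Merge [10, 21] + [-8, 31] -> [-8, 10, 21, 31]
  Merge [4, 7, 14, 30] + [-8, 10, 21, 31] -> [-8, 4, 7, 10, 14, 21, 30, 31]


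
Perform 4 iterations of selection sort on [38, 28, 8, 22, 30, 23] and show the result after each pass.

Pass 1: Select minimum 8 at index 2, swap -> [8, 28, 38, 22, 30, 23]
Pass 2: Select minimum 22 at index 3, swap -> [8, 22, 38, 28, 30, 23]
Pass 3: Select minimum 23 at index 5, swap -> [8, 22, 23, 28, 30, 38]
Pass 4: Select minimum 28 at index 3, swap -> [8, 22, 23, 28, 30, 38]


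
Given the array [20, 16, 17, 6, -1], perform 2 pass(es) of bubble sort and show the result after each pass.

After pass 1: [16, 17, 6, -1, 20] (4 swaps)
After pass 2: [16, 6, -1, 17, 20] (2 swaps)
Total swaps: 6


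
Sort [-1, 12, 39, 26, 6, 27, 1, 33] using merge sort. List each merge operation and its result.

Divide and conquer:
  Merge [-1] + [12] -> [-1, 12]
  Merge [39] + [26] -> [26, 39]
  Merge [-1, 12] + [26, 39] -> [-1, 12, 26, 39]
  Merge [6] + [27] -> [6, 27]
  Merge [1] + [33] -> [1, 33]
  Merge [6, 27] + [1, 33] -> [1, 6, 27, 33]
  Merge [-1, 12, 26, 39] + [1, 6, 27, 33] -> [-1, 1, 6, 12, 26, 27, 33, 39]


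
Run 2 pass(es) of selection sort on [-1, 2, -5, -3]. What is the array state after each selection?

Pass 1: Select minimum -5 at index 2, swap -> [-5, 2, -1, -3]
Pass 2: Select minimum -3 at index 3, swap -> [-5, -3, -1, 2]


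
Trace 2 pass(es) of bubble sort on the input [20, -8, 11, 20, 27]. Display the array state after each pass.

After pass 1: [-8, 11, 20, 20, 27] (2 swaps)
After pass 2: [-8, 11, 20, 20, 27] (0 swaps)
Total swaps: 2


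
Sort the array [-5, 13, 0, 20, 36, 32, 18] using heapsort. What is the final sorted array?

Build heap: [36, 20, 32, -5, 13, 0, 18]
Extract 36: [32, 20, 18, -5, 13, 0, 36]
Extract 32: [20, 13, 18, -5, 0, 32, 36]
Extract 20: [18, 13, 0, -5, 20, 32, 36]
Extract 18: [13, -5, 0, 18, 20, 32, 36]
Extract 13: [0, -5, 13, 18, 20, 32, 36]
Extract 0: [-5, 0, 13, 18, 20, 32, 36]


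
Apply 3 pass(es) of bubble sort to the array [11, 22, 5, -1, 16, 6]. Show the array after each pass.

After pass 1: [11, 5, -1, 16, 6, 22] (4 swaps)
After pass 2: [5, -1, 11, 6, 16, 22] (3 swaps)
After pass 3: [-1, 5, 6, 11, 16, 22] (2 swaps)
Total swaps: 9


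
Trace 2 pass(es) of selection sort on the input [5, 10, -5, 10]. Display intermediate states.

Pass 1: Select minimum -5 at index 2, swap -> [-5, 10, 5, 10]
Pass 2: Select minimum 5 at index 2, swap -> [-5, 5, 10, 10]


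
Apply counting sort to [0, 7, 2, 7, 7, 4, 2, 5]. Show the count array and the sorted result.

Count array: [1, 0, 2, 0, 1, 1, 0, 3]
(count[i] = number of elements equal to i)
Cumulative count: [1, 1, 3, 3, 4, 5, 5, 8]
Sorted: [0, 2, 2, 4, 5, 7, 7, 7]


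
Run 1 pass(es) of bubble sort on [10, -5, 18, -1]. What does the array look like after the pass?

After pass 1: [-5, 10, -1, 18] (2 swaps)
Total swaps: 2


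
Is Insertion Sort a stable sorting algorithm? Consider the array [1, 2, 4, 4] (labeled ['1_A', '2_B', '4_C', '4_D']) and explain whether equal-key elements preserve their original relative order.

Trace Insertion Sort on the labeled array (the key is the number; the letter only tracks identity):
  Insert 2_B at index 1: [1_A, 2_B, 4_C, 4_D]
  Insert 4_C at index 2: [1_A, 2_B, 4_C, 4_D]
  Insert 4_D at index 3: [1_A, 2_B, 4_C, 4_D]
Final order: [1_A, 2_B, 4_C, 4_D]
Equal keys:
  value 4: originally 4_C, 4_D; after sorting 4_C, 4_D -> order preserved
All equal keys kept their original relative order. Insertion Sort is stable: elements are shifted only while they are strictly greater than the key, so a key is inserted after any equal elements already placed.
Answer: Stable


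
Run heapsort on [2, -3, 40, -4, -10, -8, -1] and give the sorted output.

Build heap: [40, -3, 2, -4, -10, -8, -1]
Extract 40: [2, -3, -1, -4, -10, -8, 40]
Extract 2: [-1, -3, -8, -4, -10, 2, 40]
Extract -1: [-3, -4, -8, -10, -1, 2, 40]
Extract -3: [-4, -10, -8, -3, -1, 2, 40]
Extract -4: [-8, -10, -4, -3, -1, 2, 40]
Extract -8: [-10, -8, -4, -3, -1, 2, 40]


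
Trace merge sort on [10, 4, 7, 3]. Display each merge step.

Divide and conquer:
  Merge [10] + [4] -> [4, 10]
  Merge [7] + [3] -> [3, 7]
  Merge [4, 10] + [3, 7] -> [3, 4, 7, 10]


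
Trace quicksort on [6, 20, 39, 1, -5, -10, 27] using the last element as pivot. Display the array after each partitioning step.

Partition 1: pivot=27 at index 5 -> [6, 20, 1, -5, -10, 27, 39]
Partition 2: pivot=-10 at index 0 -> [-10, 20, 1, -5, 6, 27, 39]
Partition 3: pivot=6 at index 3 -> [-10, 1, -5, 6, 20, 27, 39]
Partition 4: pivot=-5 at index 1 -> [-10, -5, 1, 6, 20, 27, 39]


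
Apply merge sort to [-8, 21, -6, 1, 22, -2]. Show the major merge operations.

Divide and conquer:
  Merge [21] + [-6] -> [-6, 21]
  Merge [-8] + [-6, 21] -> [-8, -6, 21]
  Merge [22] + [-2] -> [-2, 22]
  Merge [1] + [-2, 22] -> [-2, 1, 22]
  Merge [-8, -6, 21] + [-2, 1, 22] -> [-8, -6, -2, 1, 21, 22]


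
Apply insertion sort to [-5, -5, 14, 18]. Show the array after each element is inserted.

First element -5 is already 'sorted'
Insert -5: shifted 0 elements -> [-5, -5, 14, 18]
Insert 14: shifted 0 elements -> [-5, -5, 14, 18]
Insert 18: shifted 0 elements -> [-5, -5, 14, 18]


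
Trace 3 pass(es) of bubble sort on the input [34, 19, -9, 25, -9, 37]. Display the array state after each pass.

After pass 1: [19, -9, 25, -9, 34, 37] (4 swaps)
After pass 2: [-9, 19, -9, 25, 34, 37] (2 swaps)
After pass 3: [-9, -9, 19, 25, 34, 37] (1 swaps)
Total swaps: 7


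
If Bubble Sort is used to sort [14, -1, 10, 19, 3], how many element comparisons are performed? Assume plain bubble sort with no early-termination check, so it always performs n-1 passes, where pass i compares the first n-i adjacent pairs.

Pass 1: compare adjacent pairs (0,1)..(3,4) = 4 comparison(s), 3 swap(s) -> [-1, 10, 14, 3, 19]
Pass 2: compare adjacent pairs (0,1)..(2,3) = 3 comparison(s), 1 swap(s) -> [-1, 10, 3, 14, 19]
Pass 3: compare adjacent pairs (0,1)..(1,2) = 2 comparison(s), 1 swap(s) -> [-1, 3, 10, 14, 19]
Pass 4: compare adjacent pairs (0,1)..(0,1) = 1 comparison(s), 0 swap(s) -> [-1, 3, 10, 14, 19]
Total comparisons: 4 + 3 + 2 + 1 = 10


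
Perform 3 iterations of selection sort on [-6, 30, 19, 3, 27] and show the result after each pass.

Pass 1: Select minimum -6 at index 0, swap -> [-6, 30, 19, 3, 27]
Pass 2: Select minimum 3 at index 3, swap -> [-6, 3, 19, 30, 27]
Pass 3: Select minimum 19 at index 2, swap -> [-6, 3, 19, 30, 27]


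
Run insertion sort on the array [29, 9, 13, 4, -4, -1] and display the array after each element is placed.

First element 29 is already 'sorted'
Insert 9: shifted 1 elements -> [9, 29, 13, 4, -4, -1]
Insert 13: shifted 1 elements -> [9, 13, 29, 4, -4, -1]
Insert 4: shifted 3 elements -> [4, 9, 13, 29, -4, -1]
Insert -4: shifted 4 elements -> [-4, 4, 9, 13, 29, -1]
Insert -1: shifted 4 elements -> [-4, -1, 4, 9, 13, 29]


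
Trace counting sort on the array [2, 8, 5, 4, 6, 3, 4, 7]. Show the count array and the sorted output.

Count array: [0, 0, 1, 1, 2, 1, 1, 1, 1]
(count[i] = number of elements equal to i)
Cumulative count: [0, 0, 1, 2, 4, 5, 6, 7, 8]
Sorted: [2, 3, 4, 4, 5, 6, 7, 8]


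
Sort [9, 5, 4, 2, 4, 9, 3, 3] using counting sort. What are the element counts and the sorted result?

Count array: [0, 0, 1, 2, 2, 1, 0, 0, 0, 2]
(count[i] = number of elements equal to i)
Cumulative count: [0, 0, 1, 3, 5, 6, 6, 6, 6, 8]
Sorted: [2, 3, 3, 4, 4, 5, 9, 9]


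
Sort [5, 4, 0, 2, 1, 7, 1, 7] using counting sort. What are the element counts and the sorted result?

Count array: [1, 2, 1, 0, 1, 1, 0, 2]
(count[i] = number of elements equal to i)
Cumulative count: [1, 3, 4, 4, 5, 6, 6, 8]
Sorted: [0, 1, 1, 2, 4, 5, 7, 7]


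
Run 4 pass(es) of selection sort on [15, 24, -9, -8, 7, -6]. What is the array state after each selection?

Pass 1: Select minimum -9 at index 2, swap -> [-9, 24, 15, -8, 7, -6]
Pass 2: Select minimum -8 at index 3, swap -> [-9, -8, 15, 24, 7, -6]
Pass 3: Select minimum -6 at index 5, swap -> [-9, -8, -6, 24, 7, 15]
Pass 4: Select minimum 7 at index 4, swap -> [-9, -8, -6, 7, 24, 15]


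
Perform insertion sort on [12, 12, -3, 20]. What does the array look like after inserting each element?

First element 12 is already 'sorted'
Insert 12: shifted 0 elements -> [12, 12, -3, 20]
Insert -3: shifted 2 elements -> [-3, 12, 12, 20]
Insert 20: shifted 0 elements -> [-3, 12, 12, 20]


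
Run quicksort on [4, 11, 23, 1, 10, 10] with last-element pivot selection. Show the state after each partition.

Partition 1: pivot=10 at index 3 -> [4, 1, 10, 10, 23, 11]
Partition 2: pivot=10 at index 2 -> [4, 1, 10, 10, 23, 11]
Partition 3: pivot=1 at index 0 -> [1, 4, 10, 10, 23, 11]
Partition 4: pivot=11 at index 4 -> [1, 4, 10, 10, 11, 23]


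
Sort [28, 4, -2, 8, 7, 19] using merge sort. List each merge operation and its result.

Divide and conquer:
  Merge [4] + [-2] -> [-2, 4]
  Merge [28] + [-2, 4] -> [-2, 4, 28]
  Merge [7] + [19] -> [7, 19]
  Merge [8] + [7, 19] -> [7, 8, 19]
  Merge [-2, 4, 28] + [7, 8, 19] -> [-2, 4, 7, 8, 19, 28]


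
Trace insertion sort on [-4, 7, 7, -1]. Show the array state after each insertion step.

First element -4 is already 'sorted'
Insert 7: shifted 0 elements -> [-4, 7, 7, -1]
Insert 7: shifted 0 elements -> [-4, 7, 7, -1]
Insert -1: shifted 2 elements -> [-4, -1, 7, 7]


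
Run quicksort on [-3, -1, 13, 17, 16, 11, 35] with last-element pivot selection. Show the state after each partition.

Partition 1: pivot=35 at index 6 -> [-3, -1, 13, 17, 16, 11, 35]
Partition 2: pivot=11 at index 2 -> [-3, -1, 11, 17, 16, 13, 35]
Partition 3: pivot=-1 at index 1 -> [-3, -1, 11, 17, 16, 13, 35]
Partition 4: pivot=13 at index 3 -> [-3, -1, 11, 13, 16, 17, 35]
Partition 5: pivot=17 at index 5 -> [-3, -1, 11, 13, 16, 17, 35]


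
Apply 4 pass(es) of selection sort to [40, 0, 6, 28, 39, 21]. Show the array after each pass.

Pass 1: Select minimum 0 at index 1, swap -> [0, 40, 6, 28, 39, 21]
Pass 2: Select minimum 6 at index 2, swap -> [0, 6, 40, 28, 39, 21]
Pass 3: Select minimum 21 at index 5, swap -> [0, 6, 21, 28, 39, 40]
Pass 4: Select minimum 28 at index 3, swap -> [0, 6, 21, 28, 39, 40]


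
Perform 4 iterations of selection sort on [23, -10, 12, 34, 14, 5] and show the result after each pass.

Pass 1: Select minimum -10 at index 1, swap -> [-10, 23, 12, 34, 14, 5]
Pass 2: Select minimum 5 at index 5, swap -> [-10, 5, 12, 34, 14, 23]
Pass 3: Select minimum 12 at index 2, swap -> [-10, 5, 12, 34, 14, 23]
Pass 4: Select minimum 14 at index 4, swap -> [-10, 5, 12, 14, 34, 23]


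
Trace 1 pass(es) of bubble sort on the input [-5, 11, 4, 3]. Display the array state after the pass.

After pass 1: [-5, 4, 3, 11] (2 swaps)
Total swaps: 2


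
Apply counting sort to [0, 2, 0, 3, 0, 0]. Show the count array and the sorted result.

Count array: [4, 0, 1, 1]
(count[i] = number of elements equal to i)
Cumulative count: [4, 4, 5, 6]
Sorted: [0, 0, 0, 0, 2, 3]


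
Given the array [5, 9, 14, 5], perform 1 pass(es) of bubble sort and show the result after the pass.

After pass 1: [5, 9, 5, 14] (1 swaps)
Total swaps: 1


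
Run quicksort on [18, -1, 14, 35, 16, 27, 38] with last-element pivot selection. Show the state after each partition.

Partition 1: pivot=38 at index 6 -> [18, -1, 14, 35, 16, 27, 38]
Partition 2: pivot=27 at index 4 -> [18, -1, 14, 16, 27, 35, 38]
Partition 3: pivot=16 at index 2 -> [-1, 14, 16, 18, 27, 35, 38]
Partition 4: pivot=14 at index 1 -> [-1, 14, 16, 18, 27, 35, 38]


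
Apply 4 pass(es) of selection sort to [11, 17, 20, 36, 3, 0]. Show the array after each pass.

Pass 1: Select minimum 0 at index 5, swap -> [0, 17, 20, 36, 3, 11]
Pass 2: Select minimum 3 at index 4, swap -> [0, 3, 20, 36, 17, 11]
Pass 3: Select minimum 11 at index 5, swap -> [0, 3, 11, 36, 17, 20]
Pass 4: Select minimum 17 at index 4, swap -> [0, 3, 11, 17, 36, 20]


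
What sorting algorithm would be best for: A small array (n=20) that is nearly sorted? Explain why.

Best choice: Insertion sort
Reason: Insertion sort is O(n) for nearly sorted arrays and has low overhead


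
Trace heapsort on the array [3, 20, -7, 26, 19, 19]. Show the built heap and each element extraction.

Build heap: [26, 20, 19, 3, 19, -7]
Extract 26: [20, 19, 19, 3, -7, 26]
Extract 20: [19, 3, 19, -7, 20, 26]
Extract 19: [19, 3, -7, 19, 20, 26]
Extract 19: [3, -7, 19, 19, 20, 26]
Extract 3: [-7, 3, 19, 19, 20, 26]


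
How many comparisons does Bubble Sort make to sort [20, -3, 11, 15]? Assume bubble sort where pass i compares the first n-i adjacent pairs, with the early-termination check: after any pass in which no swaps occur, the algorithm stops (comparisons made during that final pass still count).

Pass 1: compare adjacent pairs (0,1)..(2,3) = 3 comparison(s), 3 swap(s) -> [-3, 11, 15, 20]
Pass 2: compare adjacent pairs (0,1)..(1,2) = 2 comparison(s), 0 swap(s) -> [-3, 11, 15, 20]
No swaps in this pass, so bubble sort stops here.
Total comparisons: 3 + 2 = 5


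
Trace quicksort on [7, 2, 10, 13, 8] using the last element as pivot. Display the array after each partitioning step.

Partition 1: pivot=8 at index 2 -> [7, 2, 8, 13, 10]
Partition 2: pivot=2 at index 0 -> [2, 7, 8, 13, 10]
Partition 3: pivot=10 at index 3 -> [2, 7, 8, 10, 13]


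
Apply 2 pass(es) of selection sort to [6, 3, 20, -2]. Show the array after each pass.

Pass 1: Select minimum -2 at index 3, swap -> [-2, 3, 20, 6]
Pass 2: Select minimum 3 at index 1, swap -> [-2, 3, 20, 6]


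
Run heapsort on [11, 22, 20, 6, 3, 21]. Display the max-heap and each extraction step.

Build heap: [22, 11, 21, 6, 3, 20]
Extract 22: [21, 11, 20, 6, 3, 22]
Extract 21: [20, 11, 3, 6, 21, 22]
Extract 20: [11, 6, 3, 20, 21, 22]
Extract 11: [6, 3, 11, 20, 21, 22]
Extract 6: [3, 6, 11, 20, 21, 22]


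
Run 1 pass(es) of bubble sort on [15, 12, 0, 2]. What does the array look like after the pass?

After pass 1: [12, 0, 2, 15] (3 swaps)
Total swaps: 3


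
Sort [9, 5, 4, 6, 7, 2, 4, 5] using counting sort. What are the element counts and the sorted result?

Count array: [0, 0, 1, 0, 2, 2, 1, 1, 0, 1]
(count[i] = number of elements equal to i)
Cumulative count: [0, 0, 1, 1, 3, 5, 6, 7, 7, 8]
Sorted: [2, 4, 4, 5, 5, 6, 7, 9]


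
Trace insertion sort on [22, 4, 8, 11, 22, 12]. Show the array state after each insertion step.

First element 22 is already 'sorted'
Insert 4: shifted 1 elements -> [4, 22, 8, 11, 22, 12]
Insert 8: shifted 1 elements -> [4, 8, 22, 11, 22, 12]
Insert 11: shifted 1 elements -> [4, 8, 11, 22, 22, 12]
Insert 22: shifted 0 elements -> [4, 8, 11, 22, 22, 12]
Insert 12: shifted 2 elements -> [4, 8, 11, 12, 22, 22]


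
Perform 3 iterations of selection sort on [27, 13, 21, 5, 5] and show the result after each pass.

Pass 1: Select minimum 5 at index 3, swap -> [5, 13, 21, 27, 5]
Pass 2: Select minimum 5 at index 4, swap -> [5, 5, 21, 27, 13]
Pass 3: Select minimum 13 at index 4, swap -> [5, 5, 13, 27, 21]


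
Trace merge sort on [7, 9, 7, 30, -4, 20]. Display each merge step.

Divide and conquer:
  Merge [9] + [7] -> [7, 9]
  Merge [7] + [7, 9] -> [7, 7, 9]
  Merge [-4] + [20] -> [-4, 20]
  Merge [30] + [-4, 20] -> [-4, 20, 30]
  Merge [7, 7, 9] + [-4, 20, 30] -> [-4, 7, 7, 9, 20, 30]


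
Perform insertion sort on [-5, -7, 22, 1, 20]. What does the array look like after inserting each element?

First element -5 is already 'sorted'
Insert -7: shifted 1 elements -> [-7, -5, 22, 1, 20]
Insert 22: shifted 0 elements -> [-7, -5, 22, 1, 20]
Insert 1: shifted 1 elements -> [-7, -5, 1, 22, 20]
Insert 20: shifted 1 elements -> [-7, -5, 1, 20, 22]


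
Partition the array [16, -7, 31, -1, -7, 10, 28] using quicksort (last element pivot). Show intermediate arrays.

Partition 1: pivot=28 at index 5 -> [16, -7, -1, -7, 10, 28, 31]
Partition 2: pivot=10 at index 3 -> [-7, -1, -7, 10, 16, 28, 31]
Partition 3: pivot=-7 at index 1 -> [-7, -7, -1, 10, 16, 28, 31]


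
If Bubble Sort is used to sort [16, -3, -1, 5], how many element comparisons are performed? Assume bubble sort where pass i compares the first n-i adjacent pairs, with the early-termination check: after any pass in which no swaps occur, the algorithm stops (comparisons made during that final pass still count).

Pass 1: compare adjacent pairs (0,1)..(2,3) = 3 comparison(s), 3 swap(s) -> [-3, -1, 5, 16]
Pass 2: compare adjacent pairs (0,1)..(1,2) = 2 comparison(s), 0 swap(s) -> [-3, -1, 5, 16]
No swaps in this pass, so bubble sort stops here.
Total comparisons: 3 + 2 = 5


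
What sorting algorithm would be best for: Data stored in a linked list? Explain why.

Best choice: Merge sort
Reason: Merge sort doesn't require random access; can be done in O(1) extra space for linked lists


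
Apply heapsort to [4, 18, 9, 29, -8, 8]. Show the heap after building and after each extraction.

Build heap: [29, 18, 9, 4, -8, 8]
Extract 29: [18, 8, 9, 4, -8, 29]
Extract 18: [9, 8, -8, 4, 18, 29]
Extract 9: [8, 4, -8, 9, 18, 29]
Extract 8: [4, -8, 8, 9, 18, 29]
Extract 4: [-8, 4, 8, 9, 18, 29]


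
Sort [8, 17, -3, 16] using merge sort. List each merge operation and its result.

Divide and conquer:
  Merge [8] + [17] -> [8, 17]
  Merge [-3] + [16] -> [-3, 16]
  Merge [8, 17] + [-3, 16] -> [-3, 8, 16, 17]


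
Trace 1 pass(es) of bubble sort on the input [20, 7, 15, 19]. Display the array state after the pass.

After pass 1: [7, 15, 19, 20] (3 swaps)
Total swaps: 3


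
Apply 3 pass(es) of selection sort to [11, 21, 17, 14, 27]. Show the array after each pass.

Pass 1: Select minimum 11 at index 0, swap -> [11, 21, 17, 14, 27]
Pass 2: Select minimum 14 at index 3, swap -> [11, 14, 17, 21, 27]
Pass 3: Select minimum 17 at index 2, swap -> [11, 14, 17, 21, 27]


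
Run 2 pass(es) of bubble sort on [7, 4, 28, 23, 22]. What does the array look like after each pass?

After pass 1: [4, 7, 23, 22, 28] (3 swaps)
After pass 2: [4, 7, 22, 23, 28] (1 swaps)
Total swaps: 4


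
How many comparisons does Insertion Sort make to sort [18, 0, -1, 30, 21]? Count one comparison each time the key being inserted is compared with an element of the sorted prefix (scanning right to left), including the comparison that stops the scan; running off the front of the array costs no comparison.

Insert 0: 18 > 0 (shift), reached front = 1 comparison(s) -> [0, 18, -1, 30, 21]
Insert -1: 18 > -1 (shift), 0 > -1 (shift), reached front = 2 comparison(s) -> [-1, 0, 18, 30, 21]
Insert 30: 18 <= 30 (stop) = 1 comparison(s) -> [-1, 0, 18, 30, 21]
Insert 21: 30 > 21 (shift), 18 <= 21 (stop) = 2 comparison(s) -> [-1, 0, 18, 21, 30]
Total comparisons: 1 + 2 + 1 + 2 = 6


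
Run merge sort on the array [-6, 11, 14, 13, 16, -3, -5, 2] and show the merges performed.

Divide and conquer:
  Merge [-6] + [11] -> [-6, 11]
  Merge [14] + [13] -> [13, 14]
  Merge [-6, 11] + [13, 14] -> [-6, 11, 13, 14]
  Merge [16] + [-3] -> [-3, 16]
  Merge [-5] + [2] -> [-5, 2]
  Merge [-3, 16] + [-5, 2] -> [-5, -3, 2, 16]
  Merge [-6, 11, 13, 14] + [-5, -3, 2, 16] -> [-6, -5, -3, 2, 11, 13, 14, 16]


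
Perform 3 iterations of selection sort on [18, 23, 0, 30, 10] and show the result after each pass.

Pass 1: Select minimum 0 at index 2, swap -> [0, 23, 18, 30, 10]
Pass 2: Select minimum 10 at index 4, swap -> [0, 10, 18, 30, 23]
Pass 3: Select minimum 18 at index 2, swap -> [0, 10, 18, 30, 23]


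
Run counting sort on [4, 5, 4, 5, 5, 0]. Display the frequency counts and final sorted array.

Count array: [1, 0, 0, 0, 2, 3]
(count[i] = number of elements equal to i)
Cumulative count: [1, 1, 1, 1, 3, 6]
Sorted: [0, 4, 4, 5, 5, 5]


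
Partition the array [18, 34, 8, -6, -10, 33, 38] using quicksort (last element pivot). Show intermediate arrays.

Partition 1: pivot=38 at index 6 -> [18, 34, 8, -6, -10, 33, 38]
Partition 2: pivot=33 at index 4 -> [18, 8, -6, -10, 33, 34, 38]
Partition 3: pivot=-10 at index 0 -> [-10, 8, -6, 18, 33, 34, 38]
Partition 4: pivot=18 at index 3 -> [-10, 8, -6, 18, 33, 34, 38]
Partition 5: pivot=-6 at index 1 -> [-10, -6, 8, 18, 33, 34, 38]


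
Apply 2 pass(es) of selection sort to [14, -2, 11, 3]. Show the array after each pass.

Pass 1: Select minimum -2 at index 1, swap -> [-2, 14, 11, 3]
Pass 2: Select minimum 3 at index 3, swap -> [-2, 3, 11, 14]


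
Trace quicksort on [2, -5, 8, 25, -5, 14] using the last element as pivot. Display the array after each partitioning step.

Partition 1: pivot=14 at index 4 -> [2, -5, 8, -5, 14, 25]
Partition 2: pivot=-5 at index 1 -> [-5, -5, 8, 2, 14, 25]
Partition 3: pivot=2 at index 2 -> [-5, -5, 2, 8, 14, 25]


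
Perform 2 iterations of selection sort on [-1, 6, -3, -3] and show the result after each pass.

Pass 1: Select minimum -3 at index 2, swap -> [-3, 6, -1, -3]
Pass 2: Select minimum -3 at index 3, swap -> [-3, -3, -1, 6]


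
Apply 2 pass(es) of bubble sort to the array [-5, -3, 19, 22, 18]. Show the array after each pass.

After pass 1: [-5, -3, 19, 18, 22] (1 swaps)
After pass 2: [-5, -3, 18, 19, 22] (1 swaps)
Total swaps: 2


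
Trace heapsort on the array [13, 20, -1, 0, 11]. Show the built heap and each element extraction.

Build heap: [20, 13, -1, 0, 11]
Extract 20: [13, 11, -1, 0, 20]
Extract 13: [11, 0, -1, 13, 20]
Extract 11: [0, -1, 11, 13, 20]
Extract 0: [-1, 0, 11, 13, 20]


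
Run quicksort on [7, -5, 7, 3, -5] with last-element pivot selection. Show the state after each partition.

Partition 1: pivot=-5 at index 1 -> [-5, -5, 7, 3, 7]
Partition 2: pivot=7 at index 4 -> [-5, -5, 7, 3, 7]
Partition 3: pivot=3 at index 2 -> [-5, -5, 3, 7, 7]


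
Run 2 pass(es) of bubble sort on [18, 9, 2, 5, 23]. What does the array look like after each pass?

After pass 1: [9, 2, 5, 18, 23] (3 swaps)
After pass 2: [2, 5, 9, 18, 23] (2 swaps)
Total swaps: 5


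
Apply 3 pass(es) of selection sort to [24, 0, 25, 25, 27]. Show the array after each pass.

Pass 1: Select minimum 0 at index 1, swap -> [0, 24, 25, 25, 27]
Pass 2: Select minimum 24 at index 1, swap -> [0, 24, 25, 25, 27]
Pass 3: Select minimum 25 at index 2, swap -> [0, 24, 25, 25, 27]


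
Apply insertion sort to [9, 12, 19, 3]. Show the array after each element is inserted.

First element 9 is already 'sorted'
Insert 12: shifted 0 elements -> [9, 12, 19, 3]
Insert 19: shifted 0 elements -> [9, 12, 19, 3]
Insert 3: shifted 3 elements -> [3, 9, 12, 19]


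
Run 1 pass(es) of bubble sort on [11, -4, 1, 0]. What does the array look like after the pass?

After pass 1: [-4, 1, 0, 11] (3 swaps)
Total swaps: 3


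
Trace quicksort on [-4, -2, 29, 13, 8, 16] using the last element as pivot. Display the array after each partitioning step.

Partition 1: pivot=16 at index 4 -> [-4, -2, 13, 8, 16, 29]
Partition 2: pivot=8 at index 2 -> [-4, -2, 8, 13, 16, 29]
Partition 3: pivot=-2 at index 1 -> [-4, -2, 8, 13, 16, 29]


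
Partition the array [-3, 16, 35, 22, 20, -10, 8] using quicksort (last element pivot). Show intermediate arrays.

Partition 1: pivot=8 at index 2 -> [-3, -10, 8, 22, 20, 16, 35]
Partition 2: pivot=-10 at index 0 -> [-10, -3, 8, 22, 20, 16, 35]
Partition 3: pivot=35 at index 6 -> [-10, -3, 8, 22, 20, 16, 35]
Partition 4: pivot=16 at index 3 -> [-10, -3, 8, 16, 20, 22, 35]
Partition 5: pivot=22 at index 5 -> [-10, -3, 8, 16, 20, 22, 35]


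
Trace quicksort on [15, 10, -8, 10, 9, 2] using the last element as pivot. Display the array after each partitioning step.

Partition 1: pivot=2 at index 1 -> [-8, 2, 15, 10, 9, 10]
Partition 2: pivot=10 at index 4 -> [-8, 2, 10, 9, 10, 15]
Partition 3: pivot=9 at index 2 -> [-8, 2, 9, 10, 10, 15]


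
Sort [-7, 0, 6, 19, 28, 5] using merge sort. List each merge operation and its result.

Divide and conquer:
  Merge [0] + [6] -> [0, 6]
  Merge [-7] + [0, 6] -> [-7, 0, 6]
  Merge [28] + [5] -> [5, 28]
  Merge [19] + [5, 28] -> [5, 19, 28]
  Merge [-7, 0, 6] + [5, 19, 28] -> [-7, 0, 5, 6, 19, 28]


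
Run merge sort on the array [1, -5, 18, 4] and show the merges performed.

Divide and conquer:
  Merge [1] + [-5] -> [-5, 1]
  Merge [18] + [4] -> [4, 18]
  Merge [-5, 1] + [4, 18] -> [-5, 1, 4, 18]


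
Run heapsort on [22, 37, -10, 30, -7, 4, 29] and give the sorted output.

Build heap: [37, 30, 29, 22, -7, 4, -10]
Extract 37: [30, 22, 29, -10, -7, 4, 37]
Extract 30: [29, 22, 4, -10, -7, 30, 37]
Extract 29: [22, -7, 4, -10, 29, 30, 37]
Extract 22: [4, -7, -10, 22, 29, 30, 37]
Extract 4: [-7, -10, 4, 22, 29, 30, 37]
Extract -7: [-10, -7, 4, 22, 29, 30, 37]


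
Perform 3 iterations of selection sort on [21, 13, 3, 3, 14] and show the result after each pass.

Pass 1: Select minimum 3 at index 2, swap -> [3, 13, 21, 3, 14]
Pass 2: Select minimum 3 at index 3, swap -> [3, 3, 21, 13, 14]
Pass 3: Select minimum 13 at index 3, swap -> [3, 3, 13, 21, 14]


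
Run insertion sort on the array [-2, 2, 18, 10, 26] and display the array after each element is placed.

First element -2 is already 'sorted'
Insert 2: shifted 0 elements -> [-2, 2, 18, 10, 26]
Insert 18: shifted 0 elements -> [-2, 2, 18, 10, 26]
Insert 10: shifted 1 elements -> [-2, 2, 10, 18, 26]
Insert 26: shifted 0 elements -> [-2, 2, 10, 18, 26]


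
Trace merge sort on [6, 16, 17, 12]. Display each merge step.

Divide and conquer:
  Merge [6] + [16] -> [6, 16]
  Merge [17] + [12] -> [12, 17]
  Merge [6, 16] + [12, 17] -> [6, 12, 16, 17]


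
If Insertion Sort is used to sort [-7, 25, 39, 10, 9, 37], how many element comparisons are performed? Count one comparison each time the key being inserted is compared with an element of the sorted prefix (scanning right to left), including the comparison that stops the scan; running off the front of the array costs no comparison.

Insert 25: -7 <= 25 (stop) = 1 comparison(s) -> [-7, 25, 39, 10, 9, 37]
Insert 39: 25 <= 39 (stop) = 1 comparison(s) -> [-7, 25, 39, 10, 9, 37]
Insert 10: 39 > 10 (shift), 25 > 10 (shift), -7 <= 10 (stop) = 3 comparison(s) -> [-7, 10, 25, 39, 9, 37]
Insert 9: 39 > 9 (shift), 25 > 9 (shift), 10 > 9 (shift), -7 <= 9 (stop) = 4 comparison(s) -> [-7, 9, 10, 25, 39, 37]
Insert 37: 39 > 37 (shift), 25 <= 37 (stop) = 2 comparison(s) -> [-7, 9, 10, 25, 37, 39]
Total comparisons: 1 + 1 + 3 + 4 + 2 = 11


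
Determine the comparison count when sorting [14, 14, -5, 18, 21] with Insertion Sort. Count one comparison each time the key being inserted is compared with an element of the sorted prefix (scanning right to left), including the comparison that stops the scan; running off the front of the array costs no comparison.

Insert 14: 14 <= 14 (stop) = 1 comparison(s) -> [14, 14, -5, 18, 21]
Insert -5: 14 > -5 (shift), 14 > -5 (shift), reached front = 2 comparison(s) -> [-5, 14, 14, 18, 21]
Insert 18: 14 <= 18 (stop) = 1 comparison(s) -> [-5, 14, 14, 18, 21]
Insert 21: 18 <= 21 (stop) = 1 comparison(s) -> [-5, 14, 14, 18, 21]
Total comparisons: 1 + 2 + 1 + 1 = 5


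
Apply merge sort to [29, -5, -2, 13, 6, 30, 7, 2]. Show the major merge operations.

Divide and conquer:
  Merge [29] + [-5] -> [-5, 29]
  Merge [-2] + [13] -> [-2, 13]
  Merge [-5, 29] + [-2, 13] -> [-5, -2, 13, 29]
  Merge [6] + [30] -> [6, 30]
  Merge [7] + [2] -> [2, 7]
  Merge [6, 30] + [2, 7] -> [2, 6, 7, 30]
  Merge [-5, -2, 13, 29] + [2, 6, 7, 30] -> [-5, -2, 2, 6, 7, 13, 29, 30]


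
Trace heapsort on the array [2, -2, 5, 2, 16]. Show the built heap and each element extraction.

Build heap: [16, 2, 5, 2, -2]
Extract 16: [5, 2, -2, 2, 16]
Extract 5: [2, 2, -2, 5, 16]
Extract 2: [2, -2, 2, 5, 16]
Extract 2: [-2, 2, 2, 5, 16]


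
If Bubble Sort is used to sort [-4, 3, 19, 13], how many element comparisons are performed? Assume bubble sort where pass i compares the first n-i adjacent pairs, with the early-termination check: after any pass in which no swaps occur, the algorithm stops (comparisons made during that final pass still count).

Pass 1: compare adjacent pairs (0,1)..(2,3) = 3 comparison(s), 1 swap(s) -> [-4, 3, 13, 19]
Pass 2: compare adjacent pairs (0,1)..(1,2) = 2 comparison(s), 0 swap(s) -> [-4, 3, 13, 19]
No swaps in this pass, so bubble sort stops here.
Total comparisons: 3 + 2 = 5


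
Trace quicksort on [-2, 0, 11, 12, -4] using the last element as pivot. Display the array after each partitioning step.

Partition 1: pivot=-4 at index 0 -> [-4, 0, 11, 12, -2]
Partition 2: pivot=-2 at index 1 -> [-4, -2, 11, 12, 0]
Partition 3: pivot=0 at index 2 -> [-4, -2, 0, 12, 11]
Partition 4: pivot=11 at index 3 -> [-4, -2, 0, 11, 12]


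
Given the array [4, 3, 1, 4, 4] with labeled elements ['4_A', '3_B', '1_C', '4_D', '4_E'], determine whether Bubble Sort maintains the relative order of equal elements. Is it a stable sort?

Trace Bubble Sort on the labeled array (the key is the number; the letter only tracks identity):
  After pass 1: [3_B, 1_C, 4_A, 4_D, 4_E]
  After pass 2: [1_C, 3_B, 4_A, 4_D, 4_E]
  After pass 3: [1_C, 3_B, 4_A, 4_D, 4_E] (no swaps, done)
Final order: [1_C, 3_B, 4_A, 4_D, 4_E]
Equal keys:
  value 4: originally 4_A, 4_D, 4_E; after sorting 4_A, 4_D, 4_E -> order preserved
All equal keys kept their original relative order. Bubble Sort is stable: it only swaps adjacent elements when the left one is strictly greater, so equal keys never move past each other.
Answer: Stable


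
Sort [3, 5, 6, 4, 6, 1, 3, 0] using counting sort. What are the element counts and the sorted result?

Count array: [1, 1, 0, 2, 1, 1, 2]
(count[i] = number of elements equal to i)
Cumulative count: [1, 2, 2, 4, 5, 6, 8]
Sorted: [0, 1, 3, 3, 4, 5, 6, 6]


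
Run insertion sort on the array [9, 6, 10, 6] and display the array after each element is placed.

First element 9 is already 'sorted'
Insert 6: shifted 1 elements -> [6, 9, 10, 6]
Insert 10: shifted 0 elements -> [6, 9, 10, 6]
Insert 6: shifted 2 elements -> [6, 6, 9, 10]


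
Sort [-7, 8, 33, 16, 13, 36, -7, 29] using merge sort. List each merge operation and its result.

Divide and conquer:
  Merge [-7] + [8] -> [-7, 8]
  Merge [33] + [16] -> [16, 33]
  Merge [-7, 8] + [16, 33] -> [-7, 8, 16, 33]
  Merge [13] + [36] -> [13, 36]
  Merge [-7] + [29] -> [-7, 29]
  Merge [13, 36] + [-7, 29] -> [-7, 13, 29, 36]
  Merge [-7, 8, 16, 33] + [-7, 13, 29, 36] -> [-7, -7, 8, 13, 16, 29, 33, 36]


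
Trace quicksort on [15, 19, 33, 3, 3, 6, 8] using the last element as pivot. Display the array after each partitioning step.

Partition 1: pivot=8 at index 3 -> [3, 3, 6, 8, 19, 33, 15]
Partition 2: pivot=6 at index 2 -> [3, 3, 6, 8, 19, 33, 15]
Partition 3: pivot=3 at index 1 -> [3, 3, 6, 8, 19, 33, 15]
Partition 4: pivot=15 at index 4 -> [3, 3, 6, 8, 15, 33, 19]
Partition 5: pivot=19 at index 5 -> [3, 3, 6, 8, 15, 19, 33]


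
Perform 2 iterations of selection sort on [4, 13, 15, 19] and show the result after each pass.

Pass 1: Select minimum 4 at index 0, swap -> [4, 13, 15, 19]
Pass 2: Select minimum 13 at index 1, swap -> [4, 13, 15, 19]


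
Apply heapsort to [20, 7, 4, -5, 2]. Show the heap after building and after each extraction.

Build heap: [20, 7, 4, -5, 2]
Extract 20: [7, 2, 4, -5, 20]
Extract 7: [4, 2, -5, 7, 20]
Extract 4: [2, -5, 4, 7, 20]
Extract 2: [-5, 2, 4, 7, 20]


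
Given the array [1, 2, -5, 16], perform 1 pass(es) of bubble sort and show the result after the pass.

After pass 1: [1, -5, 2, 16] (1 swaps)
Total swaps: 1


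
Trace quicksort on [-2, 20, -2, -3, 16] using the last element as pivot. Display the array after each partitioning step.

Partition 1: pivot=16 at index 3 -> [-2, -2, -3, 16, 20]
Partition 2: pivot=-3 at index 0 -> [-3, -2, -2, 16, 20]
Partition 3: pivot=-2 at index 2 -> [-3, -2, -2, 16, 20]


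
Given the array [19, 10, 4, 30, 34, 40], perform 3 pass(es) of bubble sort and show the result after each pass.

After pass 1: [10, 4, 19, 30, 34, 40] (2 swaps)
After pass 2: [4, 10, 19, 30, 34, 40] (1 swaps)
After pass 3: [4, 10, 19, 30, 34, 40] (0 swaps)
Total swaps: 3


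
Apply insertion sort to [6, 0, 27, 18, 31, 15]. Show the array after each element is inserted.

First element 6 is already 'sorted'
Insert 0: shifted 1 elements -> [0, 6, 27, 18, 31, 15]
Insert 27: shifted 0 elements -> [0, 6, 27, 18, 31, 15]
Insert 18: shifted 1 elements -> [0, 6, 18, 27, 31, 15]
Insert 31: shifted 0 elements -> [0, 6, 18, 27, 31, 15]
Insert 15: shifted 3 elements -> [0, 6, 15, 18, 27, 31]


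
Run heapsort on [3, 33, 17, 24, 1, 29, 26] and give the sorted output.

Build heap: [33, 24, 29, 3, 1, 17, 26]
Extract 33: [29, 24, 26, 3, 1, 17, 33]
Extract 29: [26, 24, 17, 3, 1, 29, 33]
Extract 26: [24, 3, 17, 1, 26, 29, 33]
Extract 24: [17, 3, 1, 24, 26, 29, 33]
Extract 17: [3, 1, 17, 24, 26, 29, 33]
Extract 3: [1, 3, 17, 24, 26, 29, 33]


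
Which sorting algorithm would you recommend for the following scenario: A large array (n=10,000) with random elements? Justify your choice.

Best choice: Quicksort or Mergesort
Reason: Both have O(n log n) average case; quicksort has lower constant factors


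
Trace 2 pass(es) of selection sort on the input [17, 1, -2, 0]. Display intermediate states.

Pass 1: Select minimum -2 at index 2, swap -> [-2, 1, 17, 0]
Pass 2: Select minimum 0 at index 3, swap -> [-2, 0, 17, 1]


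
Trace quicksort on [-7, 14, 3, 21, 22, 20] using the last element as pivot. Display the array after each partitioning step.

Partition 1: pivot=20 at index 3 -> [-7, 14, 3, 20, 22, 21]
Partition 2: pivot=3 at index 1 -> [-7, 3, 14, 20, 22, 21]
Partition 3: pivot=21 at index 4 -> [-7, 3, 14, 20, 21, 22]


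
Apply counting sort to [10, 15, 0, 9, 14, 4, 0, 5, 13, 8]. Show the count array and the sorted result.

Count array: [2, 0, 0, 0, 1, 1, 0, 0, 1, 1, 1, 0, 0, 1, 1, 1]
(count[i] = number of elements equal to i)
Cumulative count: [2, 2, 2, 2, 3, 4, 4, 4, 5, 6, 7, 7, 7, 8, 9, 10]
Sorted: [0, 0, 4, 5, 8, 9, 10, 13, 14, 15]


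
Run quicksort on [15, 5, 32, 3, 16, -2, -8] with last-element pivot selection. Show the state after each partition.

Partition 1: pivot=-8 at index 0 -> [-8, 5, 32, 3, 16, -2, 15]
Partition 2: pivot=15 at index 4 -> [-8, 5, 3, -2, 15, 32, 16]
Partition 3: pivot=-2 at index 1 -> [-8, -2, 3, 5, 15, 32, 16]
Partition 4: pivot=5 at index 3 -> [-8, -2, 3, 5, 15, 32, 16]
Partition 5: pivot=16 at index 5 -> [-8, -2, 3, 5, 15, 16, 32]
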